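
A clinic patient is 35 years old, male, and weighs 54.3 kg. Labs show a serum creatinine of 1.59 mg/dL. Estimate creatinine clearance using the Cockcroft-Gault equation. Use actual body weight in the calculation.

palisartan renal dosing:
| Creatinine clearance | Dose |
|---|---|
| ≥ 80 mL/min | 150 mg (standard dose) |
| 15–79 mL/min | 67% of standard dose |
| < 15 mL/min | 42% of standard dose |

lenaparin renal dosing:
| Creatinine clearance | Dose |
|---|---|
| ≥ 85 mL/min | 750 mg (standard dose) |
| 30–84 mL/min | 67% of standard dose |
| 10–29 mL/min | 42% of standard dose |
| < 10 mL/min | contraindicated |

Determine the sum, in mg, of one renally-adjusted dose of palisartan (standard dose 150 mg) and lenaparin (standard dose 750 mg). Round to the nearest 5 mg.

605 mg

CrCl = (140 − 35) × 54.3 / (72 × 1.59) = 5701.5 / 114.48 ≈ 49.8 mL/min
CrCl ≈ 50 mL/min.
palisartan: 15–79 mL/min → 67% of 150 mg = 100.5 mg.
lenaparin: 30–84 mL/min → 67% of 750 mg = 502.5 mg.
Total = 100.5 + 502.5 = 603 mg.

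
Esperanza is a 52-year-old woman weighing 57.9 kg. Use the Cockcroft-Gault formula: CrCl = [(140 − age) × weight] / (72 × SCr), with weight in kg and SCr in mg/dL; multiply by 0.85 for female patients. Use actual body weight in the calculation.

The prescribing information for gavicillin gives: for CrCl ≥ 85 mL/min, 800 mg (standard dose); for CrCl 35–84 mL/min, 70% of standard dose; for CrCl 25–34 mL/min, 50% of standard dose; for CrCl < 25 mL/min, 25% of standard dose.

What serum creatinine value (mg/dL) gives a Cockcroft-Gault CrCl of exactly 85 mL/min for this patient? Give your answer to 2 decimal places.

Standard dose requires CrCl ≥ 85 mL/min.
Set (140 − 52) × 57.9 × 0.85 / (72 × SCr) = 85
SCr = (140 − 52) × 57.9 × 0.85 / (72 × 85) = 0.708 mg/dL

0.71 mg/dL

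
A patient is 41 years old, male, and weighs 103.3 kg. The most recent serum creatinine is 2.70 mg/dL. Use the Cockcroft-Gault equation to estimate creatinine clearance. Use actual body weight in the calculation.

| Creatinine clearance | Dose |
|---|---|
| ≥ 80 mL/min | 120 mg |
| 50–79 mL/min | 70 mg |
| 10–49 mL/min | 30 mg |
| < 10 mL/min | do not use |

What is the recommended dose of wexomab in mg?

CrCl = (140 − 41) × 103.3 / (72 × 2.7) = 10226.7 / 194.40 ≈ 52.6 mL/min
CrCl ≈ 53 mL/min → bracket 50–79 mL/min.
Dose for this bracket: 70 mg.

70 mg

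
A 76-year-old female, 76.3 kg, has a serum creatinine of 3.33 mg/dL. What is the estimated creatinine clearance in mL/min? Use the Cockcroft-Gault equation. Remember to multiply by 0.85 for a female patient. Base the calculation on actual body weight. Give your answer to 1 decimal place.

CrCl = (140 − 76) × 76.3 / (72 × 3.33) × 0.85 = 4883.2 / 239.76 × 0.85 ≈ 17.3 mL/min

17.3 mL/min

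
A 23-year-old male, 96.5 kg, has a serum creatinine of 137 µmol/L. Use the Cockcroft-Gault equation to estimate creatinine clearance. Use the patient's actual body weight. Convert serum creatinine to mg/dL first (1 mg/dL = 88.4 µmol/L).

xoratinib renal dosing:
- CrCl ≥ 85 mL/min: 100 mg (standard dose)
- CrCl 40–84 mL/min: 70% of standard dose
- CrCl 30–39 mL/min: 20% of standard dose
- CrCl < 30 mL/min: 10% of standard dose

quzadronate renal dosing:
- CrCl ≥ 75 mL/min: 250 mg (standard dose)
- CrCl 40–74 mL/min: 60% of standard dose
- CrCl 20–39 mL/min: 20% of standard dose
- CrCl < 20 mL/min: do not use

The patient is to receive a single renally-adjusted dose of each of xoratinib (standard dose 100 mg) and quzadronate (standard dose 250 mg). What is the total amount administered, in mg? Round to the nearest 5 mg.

SCr = 137 / 88.4 = 1.55 mg/dL
CrCl = (140 − 23) × 96.5 / (72 × 1.55) = 11290.5 / 111.60 ≈ 101.2 mL/min
CrCl ≈ 101 mL/min.
xoratinib: ≥ 85 mL/min → 100% of 100 mg = 100 mg.
quzadronate: ≥ 75 mL/min → 100% of 250 mg = 250 mg.
Total = 100 + 250 = 350 mg.

350 mg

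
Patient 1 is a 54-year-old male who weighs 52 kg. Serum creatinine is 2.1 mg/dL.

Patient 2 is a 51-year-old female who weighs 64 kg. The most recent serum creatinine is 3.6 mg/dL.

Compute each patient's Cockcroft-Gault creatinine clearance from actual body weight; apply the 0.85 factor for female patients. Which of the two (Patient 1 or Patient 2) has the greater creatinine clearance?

Patient 1: CrCl = (140 − 54) × 52 / (72 × 2.1) = 4472.0 / 151.20 ≈ 29.6 mL/min
Patient 2: CrCl = (140 − 51) × 64 / (72 × 3.6) × 0.85 = 5696.0 / 259.20 × 0.85 ≈ 18.7 mL/min
29.6 vs 18.7 mL/min → Patient 1 is higher.

Patient 1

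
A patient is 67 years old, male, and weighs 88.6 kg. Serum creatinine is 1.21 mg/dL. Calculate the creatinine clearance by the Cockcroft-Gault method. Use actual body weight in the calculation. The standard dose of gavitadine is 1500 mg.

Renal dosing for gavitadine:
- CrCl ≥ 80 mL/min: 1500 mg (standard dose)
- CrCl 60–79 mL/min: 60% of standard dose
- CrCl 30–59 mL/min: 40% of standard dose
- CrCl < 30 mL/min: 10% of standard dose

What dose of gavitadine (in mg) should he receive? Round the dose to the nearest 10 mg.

CrCl = (140 − 67) × 88.6 / (72 × 1.21) = 6467.8 / 87.12 ≈ 74.2 mL/min
CrCl ≈ 74 mL/min → bracket 60–79 mL/min.
60% of 1500 mg = 900 mg

900 mg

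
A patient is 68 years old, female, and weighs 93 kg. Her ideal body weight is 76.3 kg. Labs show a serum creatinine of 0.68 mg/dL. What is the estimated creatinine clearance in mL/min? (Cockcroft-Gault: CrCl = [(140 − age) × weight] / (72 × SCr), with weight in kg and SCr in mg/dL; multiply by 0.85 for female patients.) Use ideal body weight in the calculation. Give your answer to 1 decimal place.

95.4 mL/min

CrCl = (140 − 68) × 76.3 / (72 × 0.68) × 0.85 = 5493.6 / 48.96 × 0.85 ≈ 95.4 mL/min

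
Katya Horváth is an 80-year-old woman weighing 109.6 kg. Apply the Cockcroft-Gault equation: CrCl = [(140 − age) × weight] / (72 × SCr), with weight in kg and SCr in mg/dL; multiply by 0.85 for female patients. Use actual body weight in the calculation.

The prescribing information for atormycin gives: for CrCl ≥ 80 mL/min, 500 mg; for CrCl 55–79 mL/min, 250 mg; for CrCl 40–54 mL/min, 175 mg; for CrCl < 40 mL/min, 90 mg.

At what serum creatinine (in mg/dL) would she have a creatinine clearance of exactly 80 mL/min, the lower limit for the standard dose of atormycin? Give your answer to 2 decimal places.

Standard dose requires CrCl ≥ 80 mL/min.
Set (140 − 80) × 109.6 × 0.85 / (72 × SCr) = 80
SCr = (140 − 80) × 109.6 × 0.85 / (72 × 80) = 0.970 mg/dL

0.97 mg/dL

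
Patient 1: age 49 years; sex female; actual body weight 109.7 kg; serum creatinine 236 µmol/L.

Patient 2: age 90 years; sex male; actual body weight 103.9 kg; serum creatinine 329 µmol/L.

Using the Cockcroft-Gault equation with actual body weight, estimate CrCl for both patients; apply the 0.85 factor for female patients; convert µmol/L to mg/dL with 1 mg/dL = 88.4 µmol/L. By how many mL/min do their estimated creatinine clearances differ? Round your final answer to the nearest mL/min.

25 mL/min

Patient 1: SCr = 236 / 88.4 = 2.67 mg/dL
Patient 1: CrCl = (140 − 49) × 109.7 / (72 × 2.67) × 0.85 = 9982.7 / 192.24 × 0.85 ≈ 44.1 mL/min
Patient 2: SCr = 329 / 88.4 = 3.722 mg/dL
Patient 2: CrCl = (140 − 90) × 103.9 / (72 × 3.722) = 5195.0 / 267.98 ≈ 19.4 mL/min
|44.1 − 19.4| = 24.7 mL/min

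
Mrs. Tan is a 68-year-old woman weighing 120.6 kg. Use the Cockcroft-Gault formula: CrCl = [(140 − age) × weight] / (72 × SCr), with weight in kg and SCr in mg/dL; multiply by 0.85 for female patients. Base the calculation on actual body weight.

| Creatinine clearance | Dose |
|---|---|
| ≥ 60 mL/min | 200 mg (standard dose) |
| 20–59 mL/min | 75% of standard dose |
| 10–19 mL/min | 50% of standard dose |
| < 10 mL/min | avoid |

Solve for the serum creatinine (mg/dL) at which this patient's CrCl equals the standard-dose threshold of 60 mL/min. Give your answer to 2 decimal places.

1.71 mg/dL

Standard dose requires CrCl ≥ 60 mL/min.
Set (140 − 68) × 120.6 × 0.85 / (72 × SCr) = 60
SCr = (140 − 68) × 120.6 × 0.85 / (72 × 60) = 1.708 mg/dL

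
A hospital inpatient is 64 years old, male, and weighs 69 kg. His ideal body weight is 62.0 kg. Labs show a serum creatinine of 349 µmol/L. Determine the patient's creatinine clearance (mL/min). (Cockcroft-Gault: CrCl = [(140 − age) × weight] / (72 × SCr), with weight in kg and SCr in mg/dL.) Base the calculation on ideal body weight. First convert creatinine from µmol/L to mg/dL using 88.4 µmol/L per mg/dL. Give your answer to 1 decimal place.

SCr = 349 / 88.4 = 3.948 mg/dL
CrCl = (140 − 64) × 62 / (72 × 3.948) = 4712.0 / 284.26 ≈ 16.6 mL/min

16.6 mL/min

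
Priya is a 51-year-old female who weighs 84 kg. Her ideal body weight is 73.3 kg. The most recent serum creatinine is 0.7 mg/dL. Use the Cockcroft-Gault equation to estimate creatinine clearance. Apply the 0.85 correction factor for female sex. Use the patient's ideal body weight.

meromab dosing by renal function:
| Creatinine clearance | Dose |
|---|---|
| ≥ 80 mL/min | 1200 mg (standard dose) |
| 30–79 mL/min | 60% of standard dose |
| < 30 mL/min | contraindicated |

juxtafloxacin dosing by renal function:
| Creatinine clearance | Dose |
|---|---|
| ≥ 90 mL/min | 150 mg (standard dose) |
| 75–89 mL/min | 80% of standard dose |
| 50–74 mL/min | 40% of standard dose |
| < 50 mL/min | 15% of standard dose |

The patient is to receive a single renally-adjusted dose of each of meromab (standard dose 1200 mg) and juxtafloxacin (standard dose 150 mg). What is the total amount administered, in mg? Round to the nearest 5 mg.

CrCl = (140 − 51) × 73.3 / (72 × 0.7) × 0.85 = 6523.7 / 50.40 × 0.85 ≈ 110.0 mL/min
CrCl ≈ 110 mL/min.
meromab: ≥ 80 mL/min → 100% of 1200 mg = 1200 mg.
juxtafloxacin: ≥ 90 mL/min → 100% of 150 mg = 150 mg.
Total = 1200 + 150 = 1350 mg.

1350 mg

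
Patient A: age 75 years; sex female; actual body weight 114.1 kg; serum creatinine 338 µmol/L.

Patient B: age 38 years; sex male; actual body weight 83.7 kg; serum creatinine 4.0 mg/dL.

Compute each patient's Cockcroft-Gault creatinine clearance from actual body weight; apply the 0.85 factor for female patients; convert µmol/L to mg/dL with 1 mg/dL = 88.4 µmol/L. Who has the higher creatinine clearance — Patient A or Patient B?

Patient B

Patient A: SCr = 338 / 88.4 = 3.824 mg/dL
Patient A: CrCl = (140 − 75) × 114.1 / (72 × 3.824) × 0.85 = 7416.5 / 275.33 × 0.85 ≈ 22.9 mL/min
Patient B: CrCl = (140 − 38) × 83.7 / (72 × 4) = 8537.4 / 288.00 ≈ 29.6 mL/min
22.9 vs 29.6 mL/min → Patient B is higher.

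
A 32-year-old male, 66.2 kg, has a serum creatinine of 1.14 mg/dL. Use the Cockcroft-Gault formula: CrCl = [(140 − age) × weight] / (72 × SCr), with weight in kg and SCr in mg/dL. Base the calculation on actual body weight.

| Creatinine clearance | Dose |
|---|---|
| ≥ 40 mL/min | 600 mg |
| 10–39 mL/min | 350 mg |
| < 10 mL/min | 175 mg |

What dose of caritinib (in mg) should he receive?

CrCl = (140 − 32) × 66.2 / (72 × 1.14) = 7149.6 / 82.08 ≈ 87.1 mL/min
CrCl ≈ 87 mL/min → bracket ≥ 40 mL/min.
Dose for this bracket: 600 mg.

600 mg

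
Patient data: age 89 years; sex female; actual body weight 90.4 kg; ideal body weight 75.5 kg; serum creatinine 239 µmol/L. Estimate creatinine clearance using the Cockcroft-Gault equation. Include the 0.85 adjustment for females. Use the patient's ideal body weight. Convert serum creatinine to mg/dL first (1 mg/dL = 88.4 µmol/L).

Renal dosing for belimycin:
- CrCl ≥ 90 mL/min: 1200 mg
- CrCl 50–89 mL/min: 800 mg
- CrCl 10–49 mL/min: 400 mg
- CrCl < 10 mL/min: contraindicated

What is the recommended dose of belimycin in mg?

SCr = 239 / 88.4 = 2.704 mg/dL
CrCl = (140 − 89) × 75.5 / (72 × 2.704) × 0.85 = 3850.5 / 194.69 × 0.85 ≈ 16.8 mL/min
CrCl ≈ 17 mL/min → bracket 10–49 mL/min.
Dose for this bracket: 400 mg.

400 mg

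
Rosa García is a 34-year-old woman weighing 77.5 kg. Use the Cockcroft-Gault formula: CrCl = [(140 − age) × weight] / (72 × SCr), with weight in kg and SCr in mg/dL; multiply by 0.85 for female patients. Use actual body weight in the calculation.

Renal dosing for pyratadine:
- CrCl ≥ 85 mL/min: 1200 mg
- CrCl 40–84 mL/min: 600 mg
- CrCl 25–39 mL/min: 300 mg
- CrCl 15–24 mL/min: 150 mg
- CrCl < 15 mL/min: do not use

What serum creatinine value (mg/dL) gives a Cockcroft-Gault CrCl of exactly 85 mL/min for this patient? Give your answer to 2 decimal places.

1.14 mg/dL

Standard dose requires CrCl ≥ 85 mL/min.
Set (140 − 34) × 77.5 × 0.85 / (72 × SCr) = 85
SCr = (140 − 34) × 77.5 × 0.85 / (72 × 85) = 1.141 mg/dL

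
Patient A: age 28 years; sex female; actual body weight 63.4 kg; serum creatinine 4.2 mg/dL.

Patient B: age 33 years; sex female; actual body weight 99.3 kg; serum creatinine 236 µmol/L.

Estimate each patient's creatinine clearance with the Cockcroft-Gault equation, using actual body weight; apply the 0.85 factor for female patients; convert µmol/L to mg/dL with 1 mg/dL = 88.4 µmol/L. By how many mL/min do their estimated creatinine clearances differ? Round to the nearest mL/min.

27 mL/min

Patient A: CrCl = (140 − 28) × 63.4 / (72 × 4.2) × 0.85 = 7100.8 / 302.40 × 0.85 ≈ 20.0 mL/min
Patient B: SCr = 236 / 88.4 = 2.67 mg/dL
Patient B: CrCl = (140 − 33) × 99.3 / (72 × 2.67) × 0.85 = 10625.1 / 192.24 × 0.85 ≈ 47.0 mL/min
|20.0 − 47.0| = 27.0 mL/min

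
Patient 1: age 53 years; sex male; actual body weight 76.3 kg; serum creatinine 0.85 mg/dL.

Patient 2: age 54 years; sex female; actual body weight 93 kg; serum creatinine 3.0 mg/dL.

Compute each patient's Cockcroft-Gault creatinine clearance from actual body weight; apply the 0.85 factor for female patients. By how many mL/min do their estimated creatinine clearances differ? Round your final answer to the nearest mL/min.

77 mL/min

Patient 1: CrCl = (140 − 53) × 76.3 / (72 × 0.85) = 6638.1 / 61.20 ≈ 108.5 mL/min
Patient 2: CrCl = (140 − 54) × 93 / (72 × 3) × 0.85 = 7998.0 / 216.00 × 0.85 ≈ 31.5 mL/min
|108.5 − 31.5| = 77.0 mL/min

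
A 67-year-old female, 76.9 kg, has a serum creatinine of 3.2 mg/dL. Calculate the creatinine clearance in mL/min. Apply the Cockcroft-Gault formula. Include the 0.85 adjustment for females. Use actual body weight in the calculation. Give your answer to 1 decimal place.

20.7 mL/min

CrCl = (140 − 67) × 76.9 / (72 × 3.2) × 0.85 = 5613.7 / 230.40 × 0.85 ≈ 20.7 mL/min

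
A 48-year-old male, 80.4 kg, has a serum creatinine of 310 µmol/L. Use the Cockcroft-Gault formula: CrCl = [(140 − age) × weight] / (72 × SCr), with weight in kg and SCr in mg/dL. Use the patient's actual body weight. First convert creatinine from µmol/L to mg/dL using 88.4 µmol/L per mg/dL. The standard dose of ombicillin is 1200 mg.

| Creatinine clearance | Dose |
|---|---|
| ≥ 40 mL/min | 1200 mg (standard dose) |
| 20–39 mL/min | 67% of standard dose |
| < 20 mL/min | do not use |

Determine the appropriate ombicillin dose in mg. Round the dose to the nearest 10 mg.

SCr = 310 / 88.4 = 3.507 mg/dL
CrCl = (140 − 48) × 80.4 / (72 × 3.507) = 7396.8 / 252.50 ≈ 29.3 mL/min
CrCl ≈ 29 mL/min → bracket 20–39 mL/min.
67% of 1200 mg = 804 mg → 800 mg

800 mg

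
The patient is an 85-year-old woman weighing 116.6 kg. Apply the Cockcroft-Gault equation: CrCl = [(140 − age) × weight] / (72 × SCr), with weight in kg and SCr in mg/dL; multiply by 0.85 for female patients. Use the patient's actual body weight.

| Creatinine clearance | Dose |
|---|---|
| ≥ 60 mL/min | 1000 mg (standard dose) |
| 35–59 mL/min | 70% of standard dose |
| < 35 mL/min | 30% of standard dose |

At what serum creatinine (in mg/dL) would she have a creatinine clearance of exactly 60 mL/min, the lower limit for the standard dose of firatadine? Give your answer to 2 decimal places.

Standard dose requires CrCl ≥ 60 mL/min.
Set (140 − 85) × 116.6 × 0.85 / (72 × SCr) = 60
SCr = (140 − 85) × 116.6 × 0.85 / (72 × 60) = 1.262 mg/dL

1.26 mg/dL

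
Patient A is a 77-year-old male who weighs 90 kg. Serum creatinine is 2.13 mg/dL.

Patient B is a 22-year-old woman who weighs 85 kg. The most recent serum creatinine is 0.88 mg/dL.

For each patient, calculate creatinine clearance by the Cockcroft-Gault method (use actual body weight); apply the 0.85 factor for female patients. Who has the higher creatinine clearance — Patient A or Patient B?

Patient A: CrCl = (140 − 77) × 90 / (72 × 2.13) = 5670.0 / 153.36 ≈ 37.0 mL/min
Patient B: CrCl = (140 − 22) × 85 / (72 × 0.88) × 0.85 = 10030.0 / 63.36 × 0.85 ≈ 134.6 mL/min
37.0 vs 134.6 mL/min → Patient B is higher.

Patient B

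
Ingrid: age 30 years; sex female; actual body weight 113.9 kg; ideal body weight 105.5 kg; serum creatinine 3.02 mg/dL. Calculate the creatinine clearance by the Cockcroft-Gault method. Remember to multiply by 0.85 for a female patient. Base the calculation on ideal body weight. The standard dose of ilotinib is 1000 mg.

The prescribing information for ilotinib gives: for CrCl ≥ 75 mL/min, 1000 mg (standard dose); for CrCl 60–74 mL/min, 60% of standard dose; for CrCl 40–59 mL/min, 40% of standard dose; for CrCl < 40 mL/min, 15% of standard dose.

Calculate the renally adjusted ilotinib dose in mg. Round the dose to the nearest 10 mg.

CrCl = (140 − 30) × 105.5 / (72 × 3.02) × 0.85 = 11605.0 / 217.44 × 0.85 ≈ 45.4 mL/min
CrCl ≈ 45 mL/min → bracket 40–59 mL/min.
40% of 1000 mg = 400 mg

400 mg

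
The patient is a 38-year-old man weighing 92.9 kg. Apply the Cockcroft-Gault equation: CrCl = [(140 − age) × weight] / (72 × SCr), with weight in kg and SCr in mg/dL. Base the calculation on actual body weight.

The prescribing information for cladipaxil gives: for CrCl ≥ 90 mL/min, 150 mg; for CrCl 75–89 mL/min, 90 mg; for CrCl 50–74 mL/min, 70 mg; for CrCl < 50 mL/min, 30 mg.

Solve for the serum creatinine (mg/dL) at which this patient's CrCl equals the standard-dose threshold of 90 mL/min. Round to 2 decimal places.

Standard dose requires CrCl ≥ 90 mL/min.
Set (140 − 38) × 92.9 / (72 × SCr) = 90
SCr = (140 − 38) × 92.9 / (72 × 90) = 1.462 mg/dL

1.46 mg/dL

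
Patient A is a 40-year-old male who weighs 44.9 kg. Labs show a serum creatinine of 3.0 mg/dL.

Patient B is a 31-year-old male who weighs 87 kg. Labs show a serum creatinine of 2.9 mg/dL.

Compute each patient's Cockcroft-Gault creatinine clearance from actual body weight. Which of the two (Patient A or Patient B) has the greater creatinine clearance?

Patient B

Patient A: CrCl = (140 − 40) × 44.9 / (72 × 3) = 4490.0 / 216.00 ≈ 20.8 mL/min
Patient B: CrCl = (140 − 31) × 87 / (72 × 2.9) = 9483.0 / 208.80 ≈ 45.4 mL/min
20.8 vs 45.4 mL/min → Patient B is higher.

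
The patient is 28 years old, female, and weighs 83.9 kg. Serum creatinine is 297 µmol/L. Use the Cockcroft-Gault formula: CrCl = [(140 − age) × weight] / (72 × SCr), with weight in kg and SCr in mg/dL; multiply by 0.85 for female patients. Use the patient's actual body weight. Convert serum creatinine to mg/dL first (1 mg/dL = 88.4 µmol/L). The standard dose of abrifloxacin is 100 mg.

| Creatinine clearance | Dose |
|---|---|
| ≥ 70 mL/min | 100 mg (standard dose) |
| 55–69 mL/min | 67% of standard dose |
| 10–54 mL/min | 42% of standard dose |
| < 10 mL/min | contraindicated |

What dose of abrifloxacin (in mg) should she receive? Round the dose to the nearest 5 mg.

SCr = 297 / 88.4 = 3.36 mg/dL
CrCl = (140 − 28) × 83.9 / (72 × 3.36) × 0.85 = 9396.8 / 241.92 × 0.85 ≈ 33.0 mL/min
CrCl ≈ 33 mL/min → bracket 10–54 mL/min.
42% of 100 mg = 42 mg → 40 mg

40 mg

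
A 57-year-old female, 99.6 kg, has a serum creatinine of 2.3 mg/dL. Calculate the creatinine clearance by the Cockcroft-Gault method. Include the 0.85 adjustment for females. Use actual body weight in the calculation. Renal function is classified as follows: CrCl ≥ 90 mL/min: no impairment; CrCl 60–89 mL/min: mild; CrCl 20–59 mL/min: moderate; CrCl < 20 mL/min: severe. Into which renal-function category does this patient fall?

moderate

CrCl = (140 − 57) × 99.6 / (72 × 2.3) × 0.85 = 8266.8 / 165.60 × 0.85 ≈ 42.4 mL/min
42 mL/min falls in the 'moderate' range.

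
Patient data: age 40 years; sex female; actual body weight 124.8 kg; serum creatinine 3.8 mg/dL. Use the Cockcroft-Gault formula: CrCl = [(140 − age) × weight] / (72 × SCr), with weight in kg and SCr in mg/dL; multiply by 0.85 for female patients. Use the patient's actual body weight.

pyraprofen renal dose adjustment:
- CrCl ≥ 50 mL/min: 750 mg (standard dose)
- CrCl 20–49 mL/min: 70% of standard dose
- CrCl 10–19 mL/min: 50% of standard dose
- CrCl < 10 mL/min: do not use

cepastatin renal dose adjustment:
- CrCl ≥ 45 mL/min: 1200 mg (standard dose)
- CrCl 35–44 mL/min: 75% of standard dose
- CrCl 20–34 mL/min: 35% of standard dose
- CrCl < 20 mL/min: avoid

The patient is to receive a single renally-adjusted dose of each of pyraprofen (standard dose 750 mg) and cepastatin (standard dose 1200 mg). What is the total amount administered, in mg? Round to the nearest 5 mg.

1425 mg

CrCl = (140 − 40) × 124.8 / (72 × 3.8) × 0.85 = 12480.0 / 273.60 × 0.85 ≈ 38.8 mL/min
CrCl ≈ 39 mL/min.
pyraprofen: 20–49 mL/min → 70% of 750 mg = 525 mg.
cepastatin: 35–44 mL/min → 75% of 1200 mg = 900 mg.
Total = 525 + 900 = 1425 mg.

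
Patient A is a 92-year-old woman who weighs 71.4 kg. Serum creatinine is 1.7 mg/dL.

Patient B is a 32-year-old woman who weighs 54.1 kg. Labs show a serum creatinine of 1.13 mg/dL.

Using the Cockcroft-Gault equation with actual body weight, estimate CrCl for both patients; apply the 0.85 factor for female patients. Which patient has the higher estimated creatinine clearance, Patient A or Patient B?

Patient A: CrCl = (140 − 92) × 71.4 / (72 × 1.7) × 0.85 = 3427.2 / 122.40 × 0.85 ≈ 23.8 mL/min
Patient B: CrCl = (140 − 32) × 54.1 / (72 × 1.13) × 0.85 = 5842.8 / 81.36 × 0.85 ≈ 61.0 mL/min
23.8 vs 61.0 mL/min → Patient B is higher.

Patient B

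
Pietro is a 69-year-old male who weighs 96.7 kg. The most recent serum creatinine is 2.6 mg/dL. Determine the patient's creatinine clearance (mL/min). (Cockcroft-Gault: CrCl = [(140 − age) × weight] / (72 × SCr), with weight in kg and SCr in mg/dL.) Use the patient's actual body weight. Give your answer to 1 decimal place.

CrCl = (140 − 69) × 96.7 / (72 × 2.6) = 6865.7 / 187.20 ≈ 36.7 mL/min

36.7 mL/min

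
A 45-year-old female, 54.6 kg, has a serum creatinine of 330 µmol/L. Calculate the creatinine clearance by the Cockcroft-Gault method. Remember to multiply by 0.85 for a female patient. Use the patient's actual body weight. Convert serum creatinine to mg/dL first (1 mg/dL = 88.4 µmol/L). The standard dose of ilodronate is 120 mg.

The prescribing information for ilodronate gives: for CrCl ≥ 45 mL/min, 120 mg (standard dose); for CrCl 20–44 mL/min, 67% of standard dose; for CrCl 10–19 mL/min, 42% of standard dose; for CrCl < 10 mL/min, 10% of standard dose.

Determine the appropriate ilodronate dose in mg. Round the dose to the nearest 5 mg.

50 mg

SCr = 330 / 88.4 = 3.733 mg/dL
CrCl = (140 − 45) × 54.6 / (72 × 3.733) × 0.85 = 5187.0 / 268.78 × 0.85 ≈ 16.4 mL/min
CrCl ≈ 16 mL/min → bracket 10–19 mL/min.
42% of 120 mg = 50.4 mg → 50 mg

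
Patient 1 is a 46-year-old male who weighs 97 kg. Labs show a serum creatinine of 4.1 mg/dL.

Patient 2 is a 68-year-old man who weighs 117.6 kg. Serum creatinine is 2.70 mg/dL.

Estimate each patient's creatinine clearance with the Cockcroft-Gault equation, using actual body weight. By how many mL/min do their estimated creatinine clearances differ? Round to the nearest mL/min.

Patient 1: CrCl = (140 − 46) × 97 / (72 × 4.1) = 9118.0 / 295.20 ≈ 30.9 mL/min
Patient 2: CrCl = (140 − 68) × 117.6 / (72 × 2.7) = 8467.2 / 194.40 ≈ 43.6 mL/min
|30.9 − 43.6| = 12.7 mL/min

13 mL/min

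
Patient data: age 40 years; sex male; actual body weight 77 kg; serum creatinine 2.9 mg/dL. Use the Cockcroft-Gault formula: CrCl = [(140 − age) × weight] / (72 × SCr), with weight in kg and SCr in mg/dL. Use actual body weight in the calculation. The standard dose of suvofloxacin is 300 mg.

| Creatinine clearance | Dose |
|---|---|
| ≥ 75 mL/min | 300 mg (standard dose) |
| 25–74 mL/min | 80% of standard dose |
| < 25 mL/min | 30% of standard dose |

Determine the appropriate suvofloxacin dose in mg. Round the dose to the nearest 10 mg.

CrCl = (140 − 40) × 77 / (72 × 2.9) = 7700.0 / 208.80 ≈ 36.9 mL/min
CrCl ≈ 37 mL/min → bracket 25–74 mL/min.
80% of 300 mg = 240 mg

240 mg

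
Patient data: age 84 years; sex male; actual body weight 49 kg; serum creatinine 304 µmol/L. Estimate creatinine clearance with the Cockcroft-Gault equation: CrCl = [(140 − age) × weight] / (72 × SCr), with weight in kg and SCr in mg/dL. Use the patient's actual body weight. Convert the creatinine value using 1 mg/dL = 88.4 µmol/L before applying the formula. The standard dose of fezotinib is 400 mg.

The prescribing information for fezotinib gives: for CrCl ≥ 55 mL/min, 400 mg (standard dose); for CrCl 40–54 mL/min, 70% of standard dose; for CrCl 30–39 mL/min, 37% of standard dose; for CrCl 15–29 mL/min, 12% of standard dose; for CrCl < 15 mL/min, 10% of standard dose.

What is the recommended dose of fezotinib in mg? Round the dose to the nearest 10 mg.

40 mg

SCr = 304 / 88.4 = 3.439 mg/dL
CrCl = (140 − 84) × 49 / (72 × 3.439) = 2744.0 / 247.61 ≈ 11.1 mL/min
CrCl ≈ 11 mL/min → bracket < 15 mL/min.
10% of 400 mg = 40 mg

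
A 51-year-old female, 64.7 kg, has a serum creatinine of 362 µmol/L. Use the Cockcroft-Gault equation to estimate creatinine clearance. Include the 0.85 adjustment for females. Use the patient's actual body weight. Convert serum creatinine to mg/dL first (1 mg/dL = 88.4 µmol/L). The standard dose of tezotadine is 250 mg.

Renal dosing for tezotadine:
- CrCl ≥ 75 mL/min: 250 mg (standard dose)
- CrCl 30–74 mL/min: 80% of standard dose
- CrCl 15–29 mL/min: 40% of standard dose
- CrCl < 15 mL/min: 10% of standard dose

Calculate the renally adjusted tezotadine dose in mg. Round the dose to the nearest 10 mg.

SCr = 362 / 88.4 = 4.095 mg/dL
CrCl = (140 − 51) × 64.7 / (72 × 4.095) × 0.85 = 5758.3 / 294.84 × 0.85 ≈ 16.6 mL/min
CrCl ≈ 17 mL/min → bracket 15–29 mL/min.
40% of 250 mg = 100 mg

100 mg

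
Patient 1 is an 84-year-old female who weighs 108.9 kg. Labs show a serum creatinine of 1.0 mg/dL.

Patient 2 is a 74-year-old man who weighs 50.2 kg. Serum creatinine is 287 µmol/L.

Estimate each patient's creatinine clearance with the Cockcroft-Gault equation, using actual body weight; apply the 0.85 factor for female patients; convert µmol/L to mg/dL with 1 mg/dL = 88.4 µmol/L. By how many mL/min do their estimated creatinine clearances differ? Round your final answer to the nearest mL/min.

Patient 1: CrCl = (140 − 84) × 108.9 / (72 × 1) × 0.85 = 6098.4 / 72.00 × 0.85 ≈ 72.0 mL/min
Patient 2: SCr = 287 / 88.4 = 3.247 mg/dL
Patient 2: CrCl = (140 − 74) × 50.2 / (72 × 3.247) = 3313.2 / 233.78 ≈ 14.2 mL/min
|72.0 − 14.2| = 57.8 mL/min

58 mL/min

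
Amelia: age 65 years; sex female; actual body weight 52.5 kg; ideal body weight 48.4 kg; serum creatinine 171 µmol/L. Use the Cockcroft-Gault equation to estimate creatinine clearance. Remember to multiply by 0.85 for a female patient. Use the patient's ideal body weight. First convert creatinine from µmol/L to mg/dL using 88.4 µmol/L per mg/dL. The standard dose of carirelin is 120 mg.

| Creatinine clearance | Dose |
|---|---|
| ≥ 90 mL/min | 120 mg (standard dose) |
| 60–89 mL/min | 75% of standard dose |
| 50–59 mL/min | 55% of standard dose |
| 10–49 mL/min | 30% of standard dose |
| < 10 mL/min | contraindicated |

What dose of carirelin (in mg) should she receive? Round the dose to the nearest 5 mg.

35 mg

SCr = 171 / 88.4 = 1.934 mg/dL
CrCl = (140 − 65) × 48.4 / (72 × 1.934) × 0.85 = 3630.0 / 139.25 × 0.85 ≈ 22.2 mL/min
CrCl ≈ 22 mL/min → bracket 10–49 mL/min.
30% of 120 mg = 36 mg → 35 mg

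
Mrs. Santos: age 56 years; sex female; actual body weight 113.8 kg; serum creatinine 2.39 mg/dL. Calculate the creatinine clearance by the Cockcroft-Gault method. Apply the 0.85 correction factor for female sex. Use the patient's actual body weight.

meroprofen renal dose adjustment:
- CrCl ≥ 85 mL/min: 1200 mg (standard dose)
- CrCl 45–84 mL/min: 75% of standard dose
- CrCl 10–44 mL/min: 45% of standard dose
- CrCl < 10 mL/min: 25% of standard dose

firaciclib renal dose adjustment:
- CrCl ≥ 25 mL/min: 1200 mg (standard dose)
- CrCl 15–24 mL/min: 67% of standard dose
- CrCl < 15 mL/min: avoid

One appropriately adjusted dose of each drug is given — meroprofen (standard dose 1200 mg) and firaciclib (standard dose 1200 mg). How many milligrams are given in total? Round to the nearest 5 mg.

CrCl = (140 − 56) × 113.8 / (72 × 2.39) × 0.85 = 9559.2 / 172.08 × 0.85 ≈ 47.2 mL/min
CrCl ≈ 47 mL/min.
meroprofen: 45–84 mL/min → 75% of 1200 mg = 900 mg.
firaciclib: ≥ 25 mL/min → 100% of 1200 mg = 1200 mg.
Total = 900 + 1200 = 2100 mg.

2100 mg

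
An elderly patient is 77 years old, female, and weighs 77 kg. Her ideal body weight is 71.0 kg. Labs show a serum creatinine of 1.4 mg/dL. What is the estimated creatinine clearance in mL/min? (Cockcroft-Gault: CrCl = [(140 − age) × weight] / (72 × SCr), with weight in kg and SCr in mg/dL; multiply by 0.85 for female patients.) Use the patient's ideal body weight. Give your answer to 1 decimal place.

37.7 mL/min

CrCl = (140 − 77) × 71 / (72 × 1.4) × 0.85 = 4473.0 / 100.80 × 0.85 ≈ 37.7 mL/min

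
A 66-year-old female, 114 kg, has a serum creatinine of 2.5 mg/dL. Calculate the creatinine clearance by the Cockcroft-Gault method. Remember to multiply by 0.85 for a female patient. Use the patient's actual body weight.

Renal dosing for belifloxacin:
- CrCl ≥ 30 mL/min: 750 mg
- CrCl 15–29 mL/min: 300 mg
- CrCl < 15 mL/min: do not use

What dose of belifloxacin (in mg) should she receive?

CrCl = (140 − 66) × 114 / (72 × 2.5) × 0.85 = 8436.0 / 180.00 × 0.85 ≈ 39.8 mL/min
CrCl ≈ 40 mL/min → bracket ≥ 30 mL/min.
Dose for this bracket: 750 mg.

750 mg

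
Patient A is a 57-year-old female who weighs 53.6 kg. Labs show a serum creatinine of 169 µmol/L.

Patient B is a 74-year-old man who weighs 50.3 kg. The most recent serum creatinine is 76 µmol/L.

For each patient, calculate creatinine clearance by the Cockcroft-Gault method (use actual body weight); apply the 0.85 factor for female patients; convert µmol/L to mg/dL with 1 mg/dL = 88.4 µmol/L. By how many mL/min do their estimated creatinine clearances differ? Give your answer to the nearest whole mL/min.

Patient A: SCr = 169 / 88.4 = 1.912 mg/dL
Patient A: CrCl = (140 − 57) × 53.6 / (72 × 1.912) × 0.85 = 4448.8 / 137.66 × 0.85 ≈ 27.5 mL/min
Patient B: SCr = 76 / 88.4 = 0.86 mg/dL
Patient B: CrCl = (140 − 74) × 50.3 / (72 × 0.86) = 3319.8 / 61.92 ≈ 53.6 mL/min
|27.5 − 53.6| = 26.1 mL/min

26 mL/min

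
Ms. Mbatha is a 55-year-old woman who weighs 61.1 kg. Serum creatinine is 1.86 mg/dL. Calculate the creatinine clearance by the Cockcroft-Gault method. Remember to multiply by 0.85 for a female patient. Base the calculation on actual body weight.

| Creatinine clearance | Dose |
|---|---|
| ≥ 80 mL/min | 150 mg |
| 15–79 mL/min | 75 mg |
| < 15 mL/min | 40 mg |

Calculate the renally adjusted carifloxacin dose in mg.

CrCl = (140 − 55) × 61.1 / (72 × 1.86) × 0.85 = 5193.5 / 133.92 × 0.85 ≈ 33.0 mL/min
CrCl ≈ 33 mL/min → bracket 15–79 mL/min.
Dose for this bracket: 75 mg.

75 mg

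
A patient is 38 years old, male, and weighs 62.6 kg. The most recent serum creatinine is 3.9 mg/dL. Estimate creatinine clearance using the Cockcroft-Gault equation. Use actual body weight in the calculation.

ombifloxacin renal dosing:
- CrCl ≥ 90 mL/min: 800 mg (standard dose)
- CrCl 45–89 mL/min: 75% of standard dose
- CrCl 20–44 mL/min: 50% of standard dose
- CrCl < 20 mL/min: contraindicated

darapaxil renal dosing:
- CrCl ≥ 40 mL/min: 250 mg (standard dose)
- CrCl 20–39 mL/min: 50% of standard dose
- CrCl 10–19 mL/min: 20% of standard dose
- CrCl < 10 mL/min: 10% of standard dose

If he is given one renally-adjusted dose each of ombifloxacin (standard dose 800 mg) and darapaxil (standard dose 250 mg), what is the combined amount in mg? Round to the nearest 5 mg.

CrCl = (140 − 38) × 62.6 / (72 × 3.9) = 6385.2 / 280.80 ≈ 22.7 mL/min
CrCl ≈ 23 mL/min.
ombifloxacin: 20–44 mL/min → 50% of 800 mg = 400 mg.
darapaxil: 20–39 mL/min → 50% of 250 mg = 125 mg.
Total = 400 + 125 = 525 mg.

525 mg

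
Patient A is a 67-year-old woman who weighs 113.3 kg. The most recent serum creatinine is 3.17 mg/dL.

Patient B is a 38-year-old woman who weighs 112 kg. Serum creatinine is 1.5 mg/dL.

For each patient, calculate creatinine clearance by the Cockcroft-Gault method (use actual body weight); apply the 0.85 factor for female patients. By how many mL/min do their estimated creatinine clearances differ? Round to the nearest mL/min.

59 mL/min

Patient A: CrCl = (140 − 67) × 113.3 / (72 × 3.17) × 0.85 = 8270.9 / 228.24 × 0.85 ≈ 30.8 mL/min
Patient B: CrCl = (140 − 38) × 112 / (72 × 1.5) × 0.85 = 11424.0 / 108.00 × 0.85 ≈ 89.9 mL/min
|30.8 − 89.9| = 59.1 mL/min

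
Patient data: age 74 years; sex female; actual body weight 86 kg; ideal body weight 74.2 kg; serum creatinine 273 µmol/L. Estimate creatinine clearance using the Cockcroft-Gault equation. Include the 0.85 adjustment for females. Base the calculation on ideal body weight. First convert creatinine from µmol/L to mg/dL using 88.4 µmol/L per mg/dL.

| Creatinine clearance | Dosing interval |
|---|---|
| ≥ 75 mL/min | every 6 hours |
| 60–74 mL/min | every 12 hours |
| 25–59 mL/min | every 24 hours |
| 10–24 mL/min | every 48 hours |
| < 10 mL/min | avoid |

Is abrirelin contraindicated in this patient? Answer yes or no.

no

SCr = 273 / 88.4 = 3.088 mg/dL
CrCl = (140 − 74) × 74.2 / (72 × 3.088) × 0.85 = 4897.2 / 222.34 × 0.85 ≈ 18.7 mL/min
CrCl ≈ 19 mL/min, which is ≥ 10 mL/min.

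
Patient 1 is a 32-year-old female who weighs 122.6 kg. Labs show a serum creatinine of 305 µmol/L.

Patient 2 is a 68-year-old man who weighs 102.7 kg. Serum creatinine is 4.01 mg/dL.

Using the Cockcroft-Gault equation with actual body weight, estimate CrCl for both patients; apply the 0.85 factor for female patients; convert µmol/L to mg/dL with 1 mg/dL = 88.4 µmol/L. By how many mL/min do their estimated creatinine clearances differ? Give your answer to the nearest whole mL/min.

20 mL/min

Patient 1: SCr = 305 / 88.4 = 3.45 mg/dL
Patient 1: CrCl = (140 − 32) × 122.6 / (72 × 3.45) × 0.85 = 13240.8 / 248.40 × 0.85 ≈ 45.3 mL/min
Patient 2: CrCl = (140 − 68) × 102.7 / (72 × 4.01) = 7394.4 / 288.72 ≈ 25.6 mL/min
|45.3 − 25.6| = 19.7 mL/min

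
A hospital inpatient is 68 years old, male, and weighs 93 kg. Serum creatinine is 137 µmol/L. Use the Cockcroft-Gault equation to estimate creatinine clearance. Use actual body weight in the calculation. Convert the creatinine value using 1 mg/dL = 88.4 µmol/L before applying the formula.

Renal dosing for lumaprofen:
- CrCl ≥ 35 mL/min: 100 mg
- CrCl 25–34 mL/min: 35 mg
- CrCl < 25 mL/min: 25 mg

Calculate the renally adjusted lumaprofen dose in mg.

100 mg

SCr = 137 / 88.4 = 1.55 mg/dL
CrCl = (140 − 68) × 93 / (72 × 1.55) = 6696.0 / 111.60 ≈ 60.0 mL/min
CrCl ≈ 60 mL/min → bracket ≥ 35 mL/min.
Dose for this bracket: 100 mg.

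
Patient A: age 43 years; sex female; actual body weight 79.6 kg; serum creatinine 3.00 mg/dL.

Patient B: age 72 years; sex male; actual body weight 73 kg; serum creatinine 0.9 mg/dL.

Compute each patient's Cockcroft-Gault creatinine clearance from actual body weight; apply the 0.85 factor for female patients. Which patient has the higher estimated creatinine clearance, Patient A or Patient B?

Patient B

Patient A: CrCl = (140 − 43) × 79.6 / (72 × 3) × 0.85 = 7721.2 / 216.00 × 0.85 ≈ 30.4 mL/min
Patient B: CrCl = (140 − 72) × 73 / (72 × 0.9) = 4964.0 / 64.80 ≈ 76.6 mL/min
30.4 vs 76.6 mL/min → Patient B is higher.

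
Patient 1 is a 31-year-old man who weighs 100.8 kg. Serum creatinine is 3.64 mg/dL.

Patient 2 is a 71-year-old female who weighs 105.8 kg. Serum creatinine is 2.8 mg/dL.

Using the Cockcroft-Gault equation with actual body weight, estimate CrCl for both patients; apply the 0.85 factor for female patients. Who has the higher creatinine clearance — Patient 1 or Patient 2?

Patient 1

Patient 1: CrCl = (140 − 31) × 100.8 / (72 × 3.64) = 10987.2 / 262.08 ≈ 41.9 mL/min
Patient 2: CrCl = (140 − 71) × 105.8 / (72 × 2.8) × 0.85 = 7300.2 / 201.60 × 0.85 ≈ 30.8 mL/min
41.9 vs 30.8 mL/min → Patient 1 is higher.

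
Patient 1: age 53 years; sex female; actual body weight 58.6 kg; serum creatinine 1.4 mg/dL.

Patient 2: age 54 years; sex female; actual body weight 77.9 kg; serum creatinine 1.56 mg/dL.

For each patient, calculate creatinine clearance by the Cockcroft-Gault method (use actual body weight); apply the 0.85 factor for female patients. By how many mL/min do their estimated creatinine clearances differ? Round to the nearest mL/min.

Patient 1: CrCl = (140 − 53) × 58.6 / (72 × 1.4) × 0.85 = 5098.2 / 100.80 × 0.85 ≈ 43.0 mL/min
Patient 2: CrCl = (140 − 54) × 77.9 / (72 × 1.56) × 0.85 = 6699.4 / 112.32 × 0.85 ≈ 50.7 mL/min
|43.0 − 50.7| = 7.7 mL/min

8 mL/min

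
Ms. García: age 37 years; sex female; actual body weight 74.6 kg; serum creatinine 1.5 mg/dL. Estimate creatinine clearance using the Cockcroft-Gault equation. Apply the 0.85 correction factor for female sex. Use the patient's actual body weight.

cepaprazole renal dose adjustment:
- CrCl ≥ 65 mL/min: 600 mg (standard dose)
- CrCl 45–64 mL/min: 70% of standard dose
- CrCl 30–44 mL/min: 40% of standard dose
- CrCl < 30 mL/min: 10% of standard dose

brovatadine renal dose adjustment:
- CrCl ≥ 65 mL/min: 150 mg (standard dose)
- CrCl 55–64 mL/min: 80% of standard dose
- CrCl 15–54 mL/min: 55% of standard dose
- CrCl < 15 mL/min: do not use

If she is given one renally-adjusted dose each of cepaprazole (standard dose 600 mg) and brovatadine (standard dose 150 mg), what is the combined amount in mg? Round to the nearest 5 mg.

CrCl = (140 − 37) × 74.6 / (72 × 1.5) × 0.85 = 7683.8 / 108.00 × 0.85 ≈ 60.5 mL/min
CrCl ≈ 60 mL/min.
cepaprazole: 45–64 mL/min → 70% of 600 mg = 420 mg.
brovatadine: 55–64 mL/min → 80% of 150 mg = 120 mg.
Total = 420 + 120 = 540 mg.

540 mg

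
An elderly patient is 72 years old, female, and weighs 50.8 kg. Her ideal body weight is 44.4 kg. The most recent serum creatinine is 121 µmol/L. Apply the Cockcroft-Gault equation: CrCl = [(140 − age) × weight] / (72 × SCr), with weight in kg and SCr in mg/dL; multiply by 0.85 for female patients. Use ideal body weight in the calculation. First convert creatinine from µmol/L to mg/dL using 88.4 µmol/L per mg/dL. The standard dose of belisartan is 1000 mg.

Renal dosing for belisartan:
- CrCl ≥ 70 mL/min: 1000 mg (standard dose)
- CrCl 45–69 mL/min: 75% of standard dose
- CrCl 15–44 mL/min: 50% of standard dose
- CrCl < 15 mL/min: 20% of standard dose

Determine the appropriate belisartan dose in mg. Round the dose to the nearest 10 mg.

SCr = 121 / 88.4 = 1.369 mg/dL
CrCl = (140 − 72) × 44.4 / (72 × 1.369) × 0.85 = 3019.2 / 98.57 × 0.85 ≈ 26.0 mL/min
CrCl ≈ 26 mL/min → bracket 15–44 mL/min.
50% of 1000 mg = 500 mg

500 mg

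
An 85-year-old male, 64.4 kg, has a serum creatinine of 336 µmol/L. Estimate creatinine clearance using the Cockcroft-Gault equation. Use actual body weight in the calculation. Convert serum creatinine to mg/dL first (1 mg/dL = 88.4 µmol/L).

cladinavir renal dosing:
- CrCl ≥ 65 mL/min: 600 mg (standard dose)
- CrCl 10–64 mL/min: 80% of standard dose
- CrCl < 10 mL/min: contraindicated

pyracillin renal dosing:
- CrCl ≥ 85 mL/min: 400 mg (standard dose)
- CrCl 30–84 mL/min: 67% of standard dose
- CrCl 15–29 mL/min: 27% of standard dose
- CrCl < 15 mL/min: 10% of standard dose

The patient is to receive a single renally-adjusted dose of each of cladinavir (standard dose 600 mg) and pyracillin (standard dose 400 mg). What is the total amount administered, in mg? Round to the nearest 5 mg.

SCr = 336 / 88.4 = 3.801 mg/dL
CrCl = (140 − 85) × 64.4 / (72 × 3.801) = 3542.0 / 273.67 ≈ 12.9 mL/min
CrCl ≈ 13 mL/min.
cladinavir: 10–64 mL/min → 80% of 600 mg = 480 mg.
pyracillin: < 15 mL/min → 10% of 400 mg = 40 mg.
Total = 480 + 40 = 520 mg.

520 mg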